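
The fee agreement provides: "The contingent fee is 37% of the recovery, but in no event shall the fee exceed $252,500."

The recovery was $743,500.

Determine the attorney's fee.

$252,500.00

37% of $743,500 = $275,095.00
That exceeds the $252,500 cap, so the fee is capped at $252,500.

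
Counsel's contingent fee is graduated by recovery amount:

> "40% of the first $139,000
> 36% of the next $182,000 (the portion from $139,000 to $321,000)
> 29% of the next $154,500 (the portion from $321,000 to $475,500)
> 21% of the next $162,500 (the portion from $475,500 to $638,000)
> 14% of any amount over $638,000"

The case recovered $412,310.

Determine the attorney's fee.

$147,599.90

First $139,000 at 40% = $55,600.00
Next $182,000 at 36% = $65,520.00
Remaining $91,310 at 29% = $26,479.90
Fee: $55,600.00 + $65,520.00 + $26,479.90 = $147,599.90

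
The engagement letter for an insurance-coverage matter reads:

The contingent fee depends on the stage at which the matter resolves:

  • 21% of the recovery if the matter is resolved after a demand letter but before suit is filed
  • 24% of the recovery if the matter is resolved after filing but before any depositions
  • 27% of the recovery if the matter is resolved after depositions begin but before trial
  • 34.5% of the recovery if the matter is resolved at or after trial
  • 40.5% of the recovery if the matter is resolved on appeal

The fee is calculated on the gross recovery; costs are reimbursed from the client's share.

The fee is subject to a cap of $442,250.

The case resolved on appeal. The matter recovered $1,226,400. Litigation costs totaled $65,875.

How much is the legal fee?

$442,250.00

Fee base is the gross recovery, $1,226,400; costs are reimbursed separately.
The matter resolved on appeal, so the 40.5% rate applies.
$1,226,400 × 40.5% = $496,692.00
$496,692.00 exceeds the $442,250 cap, so the fee is capped at $442,250.00.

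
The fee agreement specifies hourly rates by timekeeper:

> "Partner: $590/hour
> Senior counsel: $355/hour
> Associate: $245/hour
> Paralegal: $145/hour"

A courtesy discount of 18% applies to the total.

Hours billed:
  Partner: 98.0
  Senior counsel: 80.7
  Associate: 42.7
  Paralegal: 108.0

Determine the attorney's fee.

$92,323.80

Partner: 98.0 × $590 = $57,820.00
Senior counsel: 80.7 × $355 = $28,648.50
Associate: 42.7 × $245 = $10,461.50
Paralegal: 108.0 × $145 = $15,660.00
Subtotal: $112,590.00
Less 18% discount: −$20,266.20
Total: $112,590.00 − $20,266.20 = $92,323.80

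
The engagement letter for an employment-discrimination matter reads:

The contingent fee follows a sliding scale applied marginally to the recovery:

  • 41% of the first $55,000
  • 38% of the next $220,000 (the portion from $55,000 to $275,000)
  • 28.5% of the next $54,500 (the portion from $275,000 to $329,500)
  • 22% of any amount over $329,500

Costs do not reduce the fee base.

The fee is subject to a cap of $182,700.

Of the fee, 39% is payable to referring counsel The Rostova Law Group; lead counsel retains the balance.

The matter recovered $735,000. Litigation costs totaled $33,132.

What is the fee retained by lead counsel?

Fee base is the gross recovery, $735,000; costs are reimbursed separately.
First $55,000 at 41% = $22,550.00
Next $220,000 at 38% = $83,600.00
Next $54,500 at 28.5% = $15,532.50
Remaining $405,500 at 22% = $89,210.00
Fee: $22,550.00 + $83,600.00 + $15,532.50 + $89,210.00 = $210,892.50
$210,892.50 exceeds the $182,700 cap, so the fee is capped at $182,700.00.
Referral share: 39% of $182,700.00 = $71,253.00; lead counsel retains $182,700.00 − $71,253.00 = $111,447.00.

$111,447.00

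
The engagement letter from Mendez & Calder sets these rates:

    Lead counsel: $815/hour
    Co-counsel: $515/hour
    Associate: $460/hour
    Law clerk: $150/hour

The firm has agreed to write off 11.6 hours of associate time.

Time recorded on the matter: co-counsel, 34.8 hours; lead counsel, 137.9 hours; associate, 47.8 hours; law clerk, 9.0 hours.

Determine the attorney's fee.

$148,312.50

Lead counsel: 137.9 × $815 = $112,388.50
Co-counsel: 34.8 × $515 = $17,922.00
Associate: 47.8 × $460 = $21,988.00
Law clerk: 9.0 × $150 = $1,350.00
Subtotal: $153,648.50
Write-off: 11.6 × $460 = $5,336.00
Total: $153,648.50 − $5,336.00 = $148,312.50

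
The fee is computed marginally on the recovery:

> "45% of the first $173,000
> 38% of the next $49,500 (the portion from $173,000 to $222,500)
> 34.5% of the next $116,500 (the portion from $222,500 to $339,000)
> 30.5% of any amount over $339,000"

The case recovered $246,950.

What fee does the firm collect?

First $173,000 at 45% = $77,850.00
Next $49,500 at 38% = $18,810.00
Remaining $24,450 at 34.5% = $8,435.25
Fee: $77,850.00 + $18,810.00 + $8,435.25 = $105,095.25

$105,095.25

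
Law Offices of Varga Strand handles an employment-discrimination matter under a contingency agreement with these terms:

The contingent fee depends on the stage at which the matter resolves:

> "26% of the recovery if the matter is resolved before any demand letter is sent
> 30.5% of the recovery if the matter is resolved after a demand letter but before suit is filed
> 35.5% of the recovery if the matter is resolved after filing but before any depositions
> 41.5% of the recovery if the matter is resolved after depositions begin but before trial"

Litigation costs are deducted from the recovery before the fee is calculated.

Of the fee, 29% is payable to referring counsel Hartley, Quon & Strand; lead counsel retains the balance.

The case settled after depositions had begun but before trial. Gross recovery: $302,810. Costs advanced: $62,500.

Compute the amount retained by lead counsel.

Fee base (net of costs): $302,810 − $62,500 = $240,310
The matter settled after depositions had begun but before trial, so the 41.5% rate applies.
$240,310 × 41.5% = $99,728.65
Referral share: 29% of $99,728.65 = $28,921.31; lead counsel retains $99,728.65 − $28,921.31 = $70,807.34.

$70,807.34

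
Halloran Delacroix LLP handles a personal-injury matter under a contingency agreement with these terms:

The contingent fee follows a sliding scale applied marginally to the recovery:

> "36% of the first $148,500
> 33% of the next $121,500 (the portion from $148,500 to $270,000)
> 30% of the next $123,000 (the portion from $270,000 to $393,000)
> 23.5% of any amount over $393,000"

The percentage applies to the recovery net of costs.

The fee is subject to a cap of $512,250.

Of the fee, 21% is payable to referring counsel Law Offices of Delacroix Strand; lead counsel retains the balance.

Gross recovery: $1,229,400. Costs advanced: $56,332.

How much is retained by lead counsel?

Fee base (net of costs): $1,229,400 − $56,332 = $1,173,068
First $148,500 at 36% = $53,460.00
Next $121,500 at 33% = $40,095.00
Next $123,000 at 30% = $36,900.00
Remaining $780,068 at 23.5% = $183,315.98
Fee: $53,460.00 + $40,095.00 + $36,900.00 + $183,315.98 = $313,770.98
$313,770.98 is under the $512,250 cap.
Referral share: 21% of $313,770.98 = $65,891.91; lead counsel retains $313,770.98 − $65,891.91 = $247,879.07.

$247,879.07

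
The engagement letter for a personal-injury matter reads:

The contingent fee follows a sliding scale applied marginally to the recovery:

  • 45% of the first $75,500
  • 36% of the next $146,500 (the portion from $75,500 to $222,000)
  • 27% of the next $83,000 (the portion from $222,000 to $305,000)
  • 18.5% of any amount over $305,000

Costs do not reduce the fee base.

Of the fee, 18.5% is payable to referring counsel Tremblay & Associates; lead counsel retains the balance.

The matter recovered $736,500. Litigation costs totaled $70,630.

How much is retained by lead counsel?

$153,996.29

Fee base is the gross recovery, $736,500; costs are reimbursed separately.
First $75,500 at 45% = $33,975.00
Next $146,500 at 36% = $52,740.00
Next $83,000 at 27% = $22,410.00
Remaining $431,500 at 18.5% = $79,827.50
Fee: $33,975.00 + $52,740.00 + $22,410.00 + $79,827.50 = $188,952.50
Referral share: 18.5% of $188,952.50 = $34,956.21; lead counsel retains $188,952.50 − $34,956.21 = $153,996.29.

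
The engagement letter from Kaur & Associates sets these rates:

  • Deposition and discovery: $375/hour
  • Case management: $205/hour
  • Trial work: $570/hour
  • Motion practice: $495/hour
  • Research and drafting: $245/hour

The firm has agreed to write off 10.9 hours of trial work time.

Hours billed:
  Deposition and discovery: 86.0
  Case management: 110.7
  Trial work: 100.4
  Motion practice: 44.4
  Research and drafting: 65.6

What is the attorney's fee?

Deposition and discovery: 86.0 × $375 = $32,250.00
Case management: 110.7 × $205 = $22,693.50
Trial work: 100.4 × $570 = $57,228.00
Motion practice: 44.4 × $495 = $21,978.00
Research and drafting: 65.6 × $245 = $16,072.00
Subtotal: $150,221.50
Write-off: 10.9 × $570 = $6,213.00
Total: $150,221.50 − $6,213.00 = $144,008.50

$144,008.50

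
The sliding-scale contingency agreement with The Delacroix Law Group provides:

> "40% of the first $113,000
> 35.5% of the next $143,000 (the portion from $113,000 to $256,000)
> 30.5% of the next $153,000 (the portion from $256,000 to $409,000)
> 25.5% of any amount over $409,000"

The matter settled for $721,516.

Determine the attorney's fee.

First $113,000 at 40% = $45,200.00
Next $143,000 at 35.5% = $50,765.00
Next $153,000 at 30.5% = $46,665.00
Remaining $312,516 at 25.5% = $79,691.58
Fee: $45,200.00 + $50,765.00 + $46,665.00 + $79,691.58 = $222,321.58

$222,321.58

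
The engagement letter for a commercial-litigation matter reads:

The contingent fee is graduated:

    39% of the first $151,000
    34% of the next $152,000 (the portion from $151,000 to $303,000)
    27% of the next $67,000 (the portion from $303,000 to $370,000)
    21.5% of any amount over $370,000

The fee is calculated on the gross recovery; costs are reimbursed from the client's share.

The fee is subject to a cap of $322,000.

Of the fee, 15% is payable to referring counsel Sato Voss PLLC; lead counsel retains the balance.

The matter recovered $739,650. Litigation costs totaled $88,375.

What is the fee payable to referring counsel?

Fee base is the gross recovery, $739,650; costs are reimbursed separately.
First $151,000 at 39% = $58,890.00
Next $152,000 at 34% = $51,680.00
Next $67,000 at 27% = $18,090.00
Remaining $369,650 at 21.5% = $79,474.75
Fee: $58,890.00 + $51,680.00 + $18,090.00 + $79,474.75 = $208,134.75
$208,134.75 is under the $322,000 cap.
Referral share: 15% of $208,134.75 = $31,220.21; lead counsel retains $208,134.75 − $31,220.21 = $176,914.54.

$31,220.21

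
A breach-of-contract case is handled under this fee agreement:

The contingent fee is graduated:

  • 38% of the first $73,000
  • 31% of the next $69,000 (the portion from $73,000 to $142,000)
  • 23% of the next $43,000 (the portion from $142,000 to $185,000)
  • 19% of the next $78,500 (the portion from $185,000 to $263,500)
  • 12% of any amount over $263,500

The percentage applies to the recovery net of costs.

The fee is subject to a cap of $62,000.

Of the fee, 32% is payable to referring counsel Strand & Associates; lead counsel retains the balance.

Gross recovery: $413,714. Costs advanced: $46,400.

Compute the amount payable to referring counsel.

Fee base (net of costs): $413,714 − $46,400 = $367,314
First $73,000 at 38% = $27,740.00
Next $69,000 at 31% = $21,390.00
Next $43,000 at 23% = $9,890.00
Next $78,500 at 19% = $14,915.00
Remaining $103,814 at 12% = $12,457.68
Fee: $27,740.00 + $21,390.00 + $9,890.00 + $14,915.00 + $12,457.68 = $86,392.68
$86,392.68 exceeds the $62,000 cap, so the fee is capped at $62,000.00.
Referral share: 32% of $62,000.00 = $19,840.00; lead counsel retains $62,000.00 − $19,840.00 = $42,160.00.

$19,840.00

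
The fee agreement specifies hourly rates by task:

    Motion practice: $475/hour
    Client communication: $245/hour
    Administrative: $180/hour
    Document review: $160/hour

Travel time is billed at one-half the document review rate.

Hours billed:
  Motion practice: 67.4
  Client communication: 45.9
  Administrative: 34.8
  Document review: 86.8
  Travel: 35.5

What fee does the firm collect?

Motion practice: 67.4 × $475 = $32,015.00
Client communication: 45.9 × $245 = $11,245.50
Administrative: 34.8 × $180 = $6,264.00
Document review: 86.8 × $160 = $13,888.00
Subtotal: $32,015.00 + $11,245.50 + $6,264.00 + $13,888.00 = $63,412.50
Travel: 35.5 × ($160 ÷ 2) = 35.5 × $80.00 = $2,840.00
Total: $63,412.50 + $2,840.00 = $66,252.50

$66,252.50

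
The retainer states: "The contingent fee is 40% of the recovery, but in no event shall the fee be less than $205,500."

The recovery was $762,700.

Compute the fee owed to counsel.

40% of $762,700 = $305,080.00
That exceeds the $205,500 minimum.

$305,080.00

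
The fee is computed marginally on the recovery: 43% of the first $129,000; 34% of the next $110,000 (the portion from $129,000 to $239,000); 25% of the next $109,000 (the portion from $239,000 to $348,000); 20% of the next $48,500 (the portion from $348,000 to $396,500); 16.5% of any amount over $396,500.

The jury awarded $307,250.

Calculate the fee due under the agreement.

First $129,000 at 43% = $55,470.00
Next $110,000 at 34% = $37,400.00
Remaining $68,250 at 25% = $17,062.50
Fee: $55,470.00 + $37,400.00 + $17,062.50 = $109,932.50

$109,932.50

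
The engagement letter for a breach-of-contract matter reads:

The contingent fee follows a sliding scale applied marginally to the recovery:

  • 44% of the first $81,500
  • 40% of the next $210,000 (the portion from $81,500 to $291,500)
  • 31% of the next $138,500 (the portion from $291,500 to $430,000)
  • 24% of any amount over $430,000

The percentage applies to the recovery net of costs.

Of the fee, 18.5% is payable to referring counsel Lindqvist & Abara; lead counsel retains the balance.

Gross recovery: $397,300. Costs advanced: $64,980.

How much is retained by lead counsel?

$107,999.07

Fee base (net of costs): $397,300 − $64,980 = $332,320
First $81,500 at 44% = $35,860.00
Next $210,000 at 40% = $84,000.00
Remaining $40,820 at 31% = $12,654.20
Fee: $35,860.00 + $84,000.00 + $12,654.20 = $132,514.20
Referral share: 18.5% of $132,514.20 = $24,515.13; lead counsel retains $132,514.20 − $24,515.13 = $107,999.07.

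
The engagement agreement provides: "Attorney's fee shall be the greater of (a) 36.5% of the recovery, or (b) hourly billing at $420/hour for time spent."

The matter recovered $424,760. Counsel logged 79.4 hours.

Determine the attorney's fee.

$155,037.40

(a) 36.5% of $424,760 = $155,037.40
(b) 79.4 × $420 = $33,348.00
The greater is (a): $155,037.40.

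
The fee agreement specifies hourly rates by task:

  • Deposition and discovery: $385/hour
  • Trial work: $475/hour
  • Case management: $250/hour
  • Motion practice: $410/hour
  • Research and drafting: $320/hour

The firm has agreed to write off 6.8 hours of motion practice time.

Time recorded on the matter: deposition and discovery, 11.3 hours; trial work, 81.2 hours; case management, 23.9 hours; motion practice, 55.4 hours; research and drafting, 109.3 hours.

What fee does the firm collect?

Deposition and discovery: 11.3 × $385 = $4,350.50
Trial work: 81.2 × $475 = $38,570.00
Case management: 23.9 × $250 = $5,975.00
Motion practice: 55.4 × $410 = $22,714.00
Research and drafting: 109.3 × $320 = $34,976.00
Subtotal: $106,585.50
Write-off: 6.8 × $410 = $2,788.00
Total: $106,585.50 − $2,788.00 = $103,797.50

$103,797.50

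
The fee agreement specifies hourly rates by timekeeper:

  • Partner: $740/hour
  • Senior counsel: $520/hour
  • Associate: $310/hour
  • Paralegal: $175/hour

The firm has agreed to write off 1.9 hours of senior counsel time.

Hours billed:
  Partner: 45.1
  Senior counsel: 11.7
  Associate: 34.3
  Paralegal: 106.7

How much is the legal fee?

Partner: 45.1 × $740 = $33,374.00
Senior counsel: 11.7 × $520 = $6,084.00
Associate: 34.3 × $310 = $10,633.00
Paralegal: 106.7 × $175 = $18,672.50
Subtotal: $68,763.50
Write-off: 1.9 × $520 = $988.00
Total: $68,763.50 − $988.00 = $67,775.50

$67,775.50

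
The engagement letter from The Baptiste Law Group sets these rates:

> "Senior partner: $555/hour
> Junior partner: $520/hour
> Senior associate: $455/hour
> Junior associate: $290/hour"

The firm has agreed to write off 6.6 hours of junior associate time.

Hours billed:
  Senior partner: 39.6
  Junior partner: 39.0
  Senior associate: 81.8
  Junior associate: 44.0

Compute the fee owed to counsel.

$90,323.00

Senior partner: 39.6 × $555 = $21,978.00
Junior partner: 39.0 × $520 = $20,280.00
Senior associate: 81.8 × $455 = $37,219.00
Junior associate: 44.0 × $290 = $12,760.00
Subtotal: $92,237.00
Write-off: 6.6 × $290 = $1,914.00
Total: $92,237.00 − $1,914.00 = $90,323.00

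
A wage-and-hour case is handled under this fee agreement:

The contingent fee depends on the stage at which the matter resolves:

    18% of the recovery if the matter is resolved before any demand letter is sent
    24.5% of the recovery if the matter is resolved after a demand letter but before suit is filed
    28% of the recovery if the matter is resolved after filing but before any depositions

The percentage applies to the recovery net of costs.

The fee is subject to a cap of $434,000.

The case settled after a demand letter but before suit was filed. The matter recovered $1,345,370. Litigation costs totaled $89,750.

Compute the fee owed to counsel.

Fee base (net of costs): $1,345,370 − $89,750 = $1,255,620
The matter settled after a demand letter but before suit was filed, so the 24.5% rate applies.
$1,255,620 × 24.5% = $307,626.90
$307,626.90 is under the $434,000 cap.

$307,626.90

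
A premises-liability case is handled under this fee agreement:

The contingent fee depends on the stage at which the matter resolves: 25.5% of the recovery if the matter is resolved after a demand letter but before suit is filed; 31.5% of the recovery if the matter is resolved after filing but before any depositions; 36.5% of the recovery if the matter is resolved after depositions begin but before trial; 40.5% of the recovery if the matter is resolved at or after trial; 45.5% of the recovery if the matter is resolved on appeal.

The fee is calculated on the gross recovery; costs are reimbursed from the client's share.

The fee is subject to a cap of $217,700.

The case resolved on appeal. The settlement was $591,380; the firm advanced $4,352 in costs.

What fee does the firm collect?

$217,700.00

Fee base is the gross recovery, $591,380; costs are reimbursed separately.
The matter resolved on appeal, so the 45.5% rate applies.
$591,380 × 45.5% = $269,077.90
$269,077.90 exceeds the $217,700 cap, so the fee is capped at $217,700.00.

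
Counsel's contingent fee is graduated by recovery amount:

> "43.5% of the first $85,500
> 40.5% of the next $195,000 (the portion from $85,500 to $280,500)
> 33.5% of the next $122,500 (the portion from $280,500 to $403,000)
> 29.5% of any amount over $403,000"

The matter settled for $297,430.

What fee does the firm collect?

$121,839.05

First $85,500 at 43.5% = $37,192.50
Next $195,000 at 40.5% = $78,975.00
Remaining $16,930 at 33.5% = $5,671.55
Fee: $37,192.50 + $78,975.00 + $5,671.55 = $121,839.05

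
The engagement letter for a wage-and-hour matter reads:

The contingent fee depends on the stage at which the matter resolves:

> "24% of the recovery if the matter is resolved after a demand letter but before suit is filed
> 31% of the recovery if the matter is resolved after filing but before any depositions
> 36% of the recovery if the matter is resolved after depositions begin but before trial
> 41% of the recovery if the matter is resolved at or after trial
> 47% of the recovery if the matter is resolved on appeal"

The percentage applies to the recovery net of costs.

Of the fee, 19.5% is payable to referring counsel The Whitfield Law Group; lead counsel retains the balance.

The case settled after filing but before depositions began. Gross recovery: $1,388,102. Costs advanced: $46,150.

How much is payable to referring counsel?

$81,121.00

Fee base (net of costs): $1,388,102 − $46,150 = $1,341,952
The matter settled after filing but before depositions began, so the 31% rate applies.
$1,341,952 × 31% = $416,005.12
Referral share: 19.5% of $416,005.12 = $81,121.00; lead counsel retains $416,005.12 − $81,121.00 = $334,884.12.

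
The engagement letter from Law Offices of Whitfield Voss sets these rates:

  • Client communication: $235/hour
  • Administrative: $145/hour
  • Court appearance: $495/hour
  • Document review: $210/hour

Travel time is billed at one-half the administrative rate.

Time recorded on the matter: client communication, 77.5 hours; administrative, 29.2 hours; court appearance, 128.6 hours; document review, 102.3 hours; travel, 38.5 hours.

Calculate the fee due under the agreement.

Client communication: 77.5 × $235 = $18,212.50
Administrative: 29.2 × $145 = $4,234.00
Court appearance: 128.6 × $495 = $63,657.00
Document review: 102.3 × $210 = $21,483.00
Subtotal: $18,212.50 + $4,234.00 + $63,657.00 + $21,483.00 = $107,586.50
Travel: 38.5 × ($145 ÷ 2) = 38.5 × $72.50 = $2,791.25
Total: $107,586.50 + $2,791.25 = $110,377.75

$110,377.75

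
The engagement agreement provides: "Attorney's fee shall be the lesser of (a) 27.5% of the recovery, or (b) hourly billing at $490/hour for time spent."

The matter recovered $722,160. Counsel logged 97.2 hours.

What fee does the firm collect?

$47,628.00

(a) 27.5% of $722,160 = $198,594.00
(b) 97.2 × $490 = $47,628.00
The lesser is (b): $47,628.00.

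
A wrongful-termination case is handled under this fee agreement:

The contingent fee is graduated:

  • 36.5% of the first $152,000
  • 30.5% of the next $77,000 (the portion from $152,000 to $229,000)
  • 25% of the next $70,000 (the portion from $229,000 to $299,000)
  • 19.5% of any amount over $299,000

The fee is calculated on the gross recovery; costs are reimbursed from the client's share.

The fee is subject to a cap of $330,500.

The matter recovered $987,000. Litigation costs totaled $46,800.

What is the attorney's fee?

Fee base is the gross recovery, $987,000; costs are reimbursed separately.
First $152,000 at 36.5% = $55,480.00
Next $77,000 at 30.5% = $23,485.00
Next $70,000 at 25% = $17,500.00
Remaining $688,000 at 19.5% = $134,160.00
Fee: $55,480.00 + $23,485.00 + $17,500.00 + $134,160.00 = $230,625.00
$230,625.00 is under the $330,500 cap.

$230,625.00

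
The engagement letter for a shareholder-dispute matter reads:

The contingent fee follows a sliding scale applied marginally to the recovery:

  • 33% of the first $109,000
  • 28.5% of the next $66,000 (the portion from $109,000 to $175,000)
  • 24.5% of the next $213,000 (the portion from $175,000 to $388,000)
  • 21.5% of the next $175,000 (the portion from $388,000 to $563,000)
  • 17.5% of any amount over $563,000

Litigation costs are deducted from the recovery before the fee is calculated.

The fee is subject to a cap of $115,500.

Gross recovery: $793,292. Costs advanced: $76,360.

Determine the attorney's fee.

Fee base (net of costs): $793,292 − $76,360 = $716,932
First $109,000 at 33% = $35,970.00
Next $66,000 at 28.5% = $18,810.00
Next $213,000 at 24.5% = $52,185.00
Next $175,000 at 21.5% = $37,625.00
Remaining $153,932 at 17.5% = $26,938.10
Fee: $35,970.00 + $18,810.00 + $52,185.00 + $37,625.00 + $26,938.10 = $171,528.10
$171,528.10 exceeds the $115,500 cap, so the fee is capped at $115,500.00.

$115,500.00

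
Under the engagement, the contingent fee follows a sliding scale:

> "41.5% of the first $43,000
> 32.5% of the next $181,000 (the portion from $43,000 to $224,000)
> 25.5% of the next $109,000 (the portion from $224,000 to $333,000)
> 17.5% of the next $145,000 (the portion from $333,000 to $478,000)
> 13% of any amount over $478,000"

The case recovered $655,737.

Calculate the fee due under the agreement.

$152,945.81

First $43,000 at 41.5% = $17,845.00
Next $181,000 at 32.5% = $58,825.00
Next $109,000 at 25.5% = $27,795.00
Next $145,000 at 17.5% = $25,375.00
Remaining $177,737 at 13% = $23,105.81
Fee: $17,845.00 + $58,825.00 + $27,795.00 + $25,375.00 + $23,105.81 = $152,945.81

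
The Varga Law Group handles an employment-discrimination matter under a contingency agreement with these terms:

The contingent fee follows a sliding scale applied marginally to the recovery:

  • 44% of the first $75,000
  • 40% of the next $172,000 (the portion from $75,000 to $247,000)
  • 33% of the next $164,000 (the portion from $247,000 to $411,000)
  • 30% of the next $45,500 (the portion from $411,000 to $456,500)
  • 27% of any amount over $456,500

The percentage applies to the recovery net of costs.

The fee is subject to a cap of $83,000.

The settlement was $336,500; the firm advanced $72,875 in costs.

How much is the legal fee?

$83,000.00

Fee base (net of costs): $336,500 − $72,875 = $263,625
First $75,000 at 44% = $33,000.00
Next $172,000 at 40% = $68,800.00
Remaining $16,625 at 33% = $5,486.25
Fee: $33,000.00 + $68,800.00 + $5,486.25 = $107,286.25
$107,286.25 exceeds the $83,000 cap, so the fee is capped at $83,000.00.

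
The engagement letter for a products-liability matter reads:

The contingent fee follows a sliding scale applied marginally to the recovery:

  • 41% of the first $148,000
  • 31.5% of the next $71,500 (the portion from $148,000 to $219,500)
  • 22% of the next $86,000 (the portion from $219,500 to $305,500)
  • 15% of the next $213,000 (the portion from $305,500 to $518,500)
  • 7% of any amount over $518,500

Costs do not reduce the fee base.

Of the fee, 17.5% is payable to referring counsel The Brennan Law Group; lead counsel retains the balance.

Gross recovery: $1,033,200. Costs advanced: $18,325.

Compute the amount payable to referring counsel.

$29,767.76

Fee base is the gross recovery, $1,033,200; costs are reimbursed separately.
First $148,000 at 41% = $60,680.00
Next $71,500 at 31.5% = $22,522.50
Next $86,000 at 22% = $18,920.00
Next $213,000 at 15% = $31,950.00
Remaining $514,700 at 7% = $36,029.00
Fee: $60,680.00 + $22,522.50 + $18,920.00 + $31,950.00 + $36,029.00 = $170,101.50
Referral share: 17.5% of $170,101.50 = $29,767.76; lead counsel retains $170,101.50 − $29,767.76 = $140,333.74.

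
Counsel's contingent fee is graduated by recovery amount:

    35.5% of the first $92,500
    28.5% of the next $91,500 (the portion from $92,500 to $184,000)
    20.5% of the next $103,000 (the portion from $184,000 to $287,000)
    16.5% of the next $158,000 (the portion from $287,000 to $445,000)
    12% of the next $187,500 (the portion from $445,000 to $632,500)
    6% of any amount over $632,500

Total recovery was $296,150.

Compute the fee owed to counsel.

First $92,500 at 35.5% = $32,837.50
Next $91,500 at 28.5% = $26,077.50
Next $103,000 at 20.5% = $21,115.00
Remaining $9,150 at 16.5% = $1,509.75
Fee: $32,837.50 + $26,077.50 + $21,115.00 + $1,509.75 = $81,539.75

$81,539.75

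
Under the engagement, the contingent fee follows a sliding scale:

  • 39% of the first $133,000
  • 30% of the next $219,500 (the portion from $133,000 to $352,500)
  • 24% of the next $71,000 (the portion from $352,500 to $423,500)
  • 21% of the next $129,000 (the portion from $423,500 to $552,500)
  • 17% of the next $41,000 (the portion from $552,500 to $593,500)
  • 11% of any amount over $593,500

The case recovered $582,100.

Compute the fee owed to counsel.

$166,882.00

First $133,000 at 39% = $51,870.00
Next $219,500 at 30% = $65,850.00
Next $71,000 at 24% = $17,040.00
Next $129,000 at 21% = $27,090.00
Remaining $29,600 at 17% = $5,032.00
Fee: $51,870.00 + $65,850.00 + $17,040.00 + $27,090.00 + $5,032.00 = $166,882.00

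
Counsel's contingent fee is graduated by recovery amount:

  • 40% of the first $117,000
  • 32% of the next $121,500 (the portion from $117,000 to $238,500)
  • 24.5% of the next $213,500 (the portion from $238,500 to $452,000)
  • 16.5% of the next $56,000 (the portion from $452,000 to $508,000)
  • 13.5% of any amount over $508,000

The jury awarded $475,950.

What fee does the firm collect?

$141,939.25

First $117,000 at 40% = $46,800.00
Next $121,500 at 32% = $38,880.00
Next $213,500 at 24.5% = $52,307.50
Remaining $23,950 at 16.5% = $3,951.75
Fee: $46,800.00 + $38,880.00 + $52,307.50 + $3,951.75 = $141,939.25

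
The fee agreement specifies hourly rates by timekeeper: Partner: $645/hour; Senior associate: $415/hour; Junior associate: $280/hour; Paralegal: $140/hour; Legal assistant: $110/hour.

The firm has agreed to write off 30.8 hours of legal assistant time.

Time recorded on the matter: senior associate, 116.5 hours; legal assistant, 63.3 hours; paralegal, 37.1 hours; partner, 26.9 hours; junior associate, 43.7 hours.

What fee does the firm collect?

Partner: 26.9 × $645 = $17,350.50
Senior associate: 116.5 × $415 = $48,347.50
Junior associate: 43.7 × $280 = $12,236.00
Paralegal: 37.1 × $140 = $5,194.00
Legal assistant: 63.3 × $110 = $6,963.00
Subtotal: $90,091.00
Write-off: 30.8 × $110 = $3,388.00
Total: $90,091.00 − $3,388.00 = $86,703.00

$86,703.00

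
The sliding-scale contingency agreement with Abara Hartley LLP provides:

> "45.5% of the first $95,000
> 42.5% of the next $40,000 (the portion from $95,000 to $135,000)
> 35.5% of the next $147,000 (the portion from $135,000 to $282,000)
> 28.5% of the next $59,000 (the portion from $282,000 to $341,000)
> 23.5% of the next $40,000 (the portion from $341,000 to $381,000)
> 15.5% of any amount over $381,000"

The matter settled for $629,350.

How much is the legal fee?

$177,119.25

First $95,000 at 45.5% = $43,225.00
Next $40,000 at 42.5% = $17,000.00
Next $147,000 at 35.5% = $52,185.00
Next $59,000 at 28.5% = $16,815.00
Next $40,000 at 23.5% = $9,400.00
Remaining $248,350 at 15.5% = $38,494.25
Fee: $43,225.00 + $17,000.00 + $52,185.00 + $16,815.00 + $9,400.00 + $38,494.25 = $177,119.25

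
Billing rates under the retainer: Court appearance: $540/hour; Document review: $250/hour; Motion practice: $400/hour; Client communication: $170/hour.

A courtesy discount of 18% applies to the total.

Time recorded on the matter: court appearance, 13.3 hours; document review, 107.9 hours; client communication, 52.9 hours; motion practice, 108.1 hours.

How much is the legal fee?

$70,839.80

Court appearance: 13.3 × $540 = $7,182.00
Document review: 107.9 × $250 = $26,975.00
Motion practice: 108.1 × $400 = $43,240.00
Client communication: 52.9 × $170 = $8,993.00
Subtotal: $86,390.00
Less 18% discount: −$15,550.20
Total: $86,390.00 − $15,550.20 = $70,839.80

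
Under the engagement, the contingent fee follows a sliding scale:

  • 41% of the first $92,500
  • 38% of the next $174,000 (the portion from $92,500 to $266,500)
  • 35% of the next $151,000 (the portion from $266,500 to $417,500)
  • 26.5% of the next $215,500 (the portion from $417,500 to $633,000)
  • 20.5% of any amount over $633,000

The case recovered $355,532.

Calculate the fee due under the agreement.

$135,206.20

First $92,500 at 41% = $37,925.00
Next $174,000 at 38% = $66,120.00
Remaining $89,032 at 35% = $31,161.20
Fee: $37,925.00 + $66,120.00 + $31,161.20 = $135,206.20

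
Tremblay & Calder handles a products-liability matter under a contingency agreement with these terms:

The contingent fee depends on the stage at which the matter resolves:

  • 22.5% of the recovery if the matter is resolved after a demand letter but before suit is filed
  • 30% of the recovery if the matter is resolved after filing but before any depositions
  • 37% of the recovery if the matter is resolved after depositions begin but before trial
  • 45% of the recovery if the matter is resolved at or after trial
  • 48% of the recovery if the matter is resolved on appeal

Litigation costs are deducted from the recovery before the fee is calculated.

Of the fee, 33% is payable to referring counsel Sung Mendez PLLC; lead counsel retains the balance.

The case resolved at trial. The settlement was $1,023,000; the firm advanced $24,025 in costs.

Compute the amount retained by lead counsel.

Fee base (net of costs): $1,023,000 − $24,025 = $998,975
The matter resolved at trial, so the 45% rate applies.
$998,975 × 45% = $449,538.75
Referral share: 33% of $449,538.75 = $148,347.79; lead counsel retains $449,538.75 − $148,347.79 = $301,190.96.

$301,190.96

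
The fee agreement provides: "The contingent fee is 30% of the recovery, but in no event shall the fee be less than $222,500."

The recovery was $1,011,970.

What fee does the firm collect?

$303,591.00

30% of $1,011,970 = $303,591.00
That exceeds the $222,500 minimum.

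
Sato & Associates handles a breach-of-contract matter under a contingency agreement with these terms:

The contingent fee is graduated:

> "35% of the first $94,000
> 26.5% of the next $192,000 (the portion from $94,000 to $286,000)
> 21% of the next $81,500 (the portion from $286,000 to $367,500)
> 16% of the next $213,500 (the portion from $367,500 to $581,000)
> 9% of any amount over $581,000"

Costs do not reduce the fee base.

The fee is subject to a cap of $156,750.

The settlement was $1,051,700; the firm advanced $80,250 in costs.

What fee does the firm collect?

$156,750.00

Fee base is the gross recovery, $1,051,700; costs are reimbursed separately.
First $94,000 at 35% = $32,900.00
Next $192,000 at 26.5% = $50,880.00
Next $81,500 at 21% = $17,115.00
Next $213,500 at 16% = $34,160.00
Remaining $470,700 at 9% = $42,363.00
Fee: $32,900.00 + $50,880.00 + $17,115.00 + $34,160.00 + $42,363.00 = $177,418.00
$177,418.00 exceeds the $156,750 cap, so the fee is capped at $156,750.00.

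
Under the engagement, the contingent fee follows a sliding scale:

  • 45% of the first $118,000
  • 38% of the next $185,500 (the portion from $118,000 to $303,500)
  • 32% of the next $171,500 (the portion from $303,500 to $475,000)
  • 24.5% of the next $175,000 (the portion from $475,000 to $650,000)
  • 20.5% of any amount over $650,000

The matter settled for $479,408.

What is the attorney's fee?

$179,549.96

First $118,000 at 45% = $53,100.00
Next $185,500 at 38% = $70,490.00
Next $171,500 at 32% = $54,880.00
Remaining $4,408 at 24.5% = $1,079.96
Fee: $53,100.00 + $70,490.00 + $54,880.00 + $1,079.96 = $179,549.96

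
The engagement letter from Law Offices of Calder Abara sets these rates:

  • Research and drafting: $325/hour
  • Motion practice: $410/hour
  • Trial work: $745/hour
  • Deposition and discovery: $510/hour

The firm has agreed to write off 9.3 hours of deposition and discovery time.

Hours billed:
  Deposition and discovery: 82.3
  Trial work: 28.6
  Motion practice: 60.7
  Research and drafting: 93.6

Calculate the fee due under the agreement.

Research and drafting: 93.6 × $325 = $30,420.00
Motion practice: 60.7 × $410 = $24,887.00
Trial work: 28.6 × $745 = $21,307.00
Deposition and discovery: 82.3 × $510 = $41,973.00
Subtotal: $118,587.00
Write-off: 9.3 × $510 = $4,743.00
Total: $118,587.00 − $4,743.00 = $113,844.00

$113,844.00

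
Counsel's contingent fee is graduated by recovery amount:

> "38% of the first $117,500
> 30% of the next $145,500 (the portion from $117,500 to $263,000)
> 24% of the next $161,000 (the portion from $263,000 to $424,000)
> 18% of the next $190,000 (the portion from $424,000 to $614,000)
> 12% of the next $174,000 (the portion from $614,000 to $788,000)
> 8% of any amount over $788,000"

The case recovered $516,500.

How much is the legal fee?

$143,590.00

First $117,500 at 38% = $44,650.00
Next $145,500 at 30% = $43,650.00
Next $161,000 at 24% = $38,640.00
Remaining $92,500 at 18% = $16,650.00
Fee: $44,650.00 + $43,650.00 + $38,640.00 + $16,650.00 = $143,590.00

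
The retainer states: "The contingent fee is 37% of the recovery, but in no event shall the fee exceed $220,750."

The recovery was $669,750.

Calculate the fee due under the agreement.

37% of $669,750 = $247,807.50
That exceeds the $220,750 cap, so the fee is capped at $220,750.

$220,750.00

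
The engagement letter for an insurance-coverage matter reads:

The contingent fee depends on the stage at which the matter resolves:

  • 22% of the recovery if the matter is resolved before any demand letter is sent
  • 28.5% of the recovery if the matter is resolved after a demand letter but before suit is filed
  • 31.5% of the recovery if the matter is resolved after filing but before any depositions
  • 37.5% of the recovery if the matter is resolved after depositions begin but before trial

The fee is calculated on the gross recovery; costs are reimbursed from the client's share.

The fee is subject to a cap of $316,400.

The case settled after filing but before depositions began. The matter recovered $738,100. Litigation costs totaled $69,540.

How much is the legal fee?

$232,501.50

Fee base is the gross recovery, $738,100; costs are reimbursed separately.
The matter settled after filing but before depositions began, so the 31.5% rate applies.
$738,100 × 31.5% = $232,501.50
$232,501.50 is under the $316,400 cap.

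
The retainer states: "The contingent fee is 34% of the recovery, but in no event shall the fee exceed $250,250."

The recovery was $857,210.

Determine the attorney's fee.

34% of $857,210 = $291,451.40
That exceeds the $250,250 cap, so the fee is capped at $250,250.

$250,250.00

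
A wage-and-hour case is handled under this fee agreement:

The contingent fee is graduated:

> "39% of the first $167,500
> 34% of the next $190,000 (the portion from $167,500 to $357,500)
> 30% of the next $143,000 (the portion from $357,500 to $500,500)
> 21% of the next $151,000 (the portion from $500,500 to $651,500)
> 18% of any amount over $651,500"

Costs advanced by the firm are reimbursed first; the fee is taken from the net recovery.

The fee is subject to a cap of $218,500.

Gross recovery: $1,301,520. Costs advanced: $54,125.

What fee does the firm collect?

$218,500.00

Fee base (net of costs): $1,301,520 − $54,125 = $1,247,395
First $167,500 at 39% = $65,325.00
Next $190,000 at 34% = $64,600.00
Next $143,000 at 30% = $42,900.00
Next $151,000 at 21% = $31,710.00
Remaining $595,895 at 18% = $107,261.10
Fee: $65,325.00 + $64,600.00 + $42,900.00 + $31,710.00 + $107,261.10 = $311,796.10
$311,796.10 exceeds the $218,500 cap, so the fee is capped at $218,500.00.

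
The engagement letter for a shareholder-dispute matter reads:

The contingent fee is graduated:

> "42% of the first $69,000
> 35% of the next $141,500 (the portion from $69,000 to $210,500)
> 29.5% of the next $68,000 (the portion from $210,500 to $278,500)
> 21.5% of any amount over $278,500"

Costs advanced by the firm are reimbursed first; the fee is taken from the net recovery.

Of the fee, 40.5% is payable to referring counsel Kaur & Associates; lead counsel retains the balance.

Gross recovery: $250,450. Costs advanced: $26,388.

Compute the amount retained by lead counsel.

$49,090.95

Fee base (net of costs): $250,450 − $26,388 = $224,062
First $69,000 at 42% = $28,980.00
Next $141,500 at 35% = $49,525.00
Remaining $13,562 at 29.5% = $4,000.79
Fee: $28,980.00 + $49,525.00 + $4,000.79 = $82,505.79
Referral share: 40.5% of $82,505.79 = $33,414.84; lead counsel retains $82,505.79 − $33,414.84 = $49,090.95.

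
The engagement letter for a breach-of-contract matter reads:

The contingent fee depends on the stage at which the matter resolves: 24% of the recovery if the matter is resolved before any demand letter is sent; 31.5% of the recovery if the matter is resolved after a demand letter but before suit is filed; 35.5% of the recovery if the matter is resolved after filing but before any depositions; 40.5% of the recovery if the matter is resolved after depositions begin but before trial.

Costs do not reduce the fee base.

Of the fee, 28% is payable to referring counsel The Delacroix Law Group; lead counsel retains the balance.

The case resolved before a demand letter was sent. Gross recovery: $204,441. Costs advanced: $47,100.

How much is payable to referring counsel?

Fee base is the gross recovery, $204,441; costs are reimbursed separately.
The matter resolved before a demand letter was sent, so the 24% rate applies.
$204,441 × 24% = $49,065.84
Referral share: 28% of $49,065.84 = $13,738.44; lead counsel retains $49,065.84 − $13,738.44 = $35,327.40.

$13,738.44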